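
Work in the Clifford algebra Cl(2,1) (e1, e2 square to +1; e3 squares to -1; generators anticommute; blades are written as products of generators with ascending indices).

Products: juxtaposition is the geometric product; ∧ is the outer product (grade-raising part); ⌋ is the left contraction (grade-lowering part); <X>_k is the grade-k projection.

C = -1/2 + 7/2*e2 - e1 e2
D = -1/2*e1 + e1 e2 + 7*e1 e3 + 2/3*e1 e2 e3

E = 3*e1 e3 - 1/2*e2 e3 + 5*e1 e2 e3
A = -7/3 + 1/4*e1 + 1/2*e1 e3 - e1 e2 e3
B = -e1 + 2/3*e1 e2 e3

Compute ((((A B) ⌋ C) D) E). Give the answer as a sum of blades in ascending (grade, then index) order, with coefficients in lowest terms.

step 1: -11/12 + 7/3*e1 - 1/3*e2 + 1/2*e3 + 7/6*e2 e3 - 14/9*e1 e2 e3
step 2: -17/24 - 1/3*e1 - 133/24*e2 + 11/12*e1 e2
step 3: -3/4 + 283/48*e1 + 1/8*e2 - 53/18*e3 - 167/48*e1 e2 - 91/72*e1 e3 - 239/36*e2 e3 + 2759/72*e1 e2 e3
step 4: 1529/8 - 979/16*e1 - 643/6*e2 + 1681/48*e3 + 1693/48*e1 e2 - 109/96*e1 e3 + 967/24*e2 e3 - 679/96*e1 e2 e3
Answer: 1529/8 - 979/16*e1 - 643/6*e2 + 1681/48*e3 + 1693/48*e1 e2 - 109/96*e1 e3 + 967/24*e2 e3 - 679/96*e1 e2 e3


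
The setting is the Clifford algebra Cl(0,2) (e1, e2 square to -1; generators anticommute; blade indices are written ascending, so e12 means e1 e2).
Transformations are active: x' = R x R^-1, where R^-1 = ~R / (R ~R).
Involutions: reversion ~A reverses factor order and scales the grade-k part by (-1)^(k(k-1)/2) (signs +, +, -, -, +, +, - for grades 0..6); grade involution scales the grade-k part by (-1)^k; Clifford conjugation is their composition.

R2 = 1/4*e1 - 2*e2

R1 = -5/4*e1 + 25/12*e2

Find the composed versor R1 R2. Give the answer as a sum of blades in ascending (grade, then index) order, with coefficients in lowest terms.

Distribute over the terms of R1 (each basis-blade product reordered to ascending indices, repeated generators contracted through their squares):
(-5/4*e1) R2 = 5/16 + 5/2*e12
(25/12*e2) R2 = 25/6 - 25/48*e12
Summing the partial products and collecting blades:
Answer: 215/48 + 95/48*e12


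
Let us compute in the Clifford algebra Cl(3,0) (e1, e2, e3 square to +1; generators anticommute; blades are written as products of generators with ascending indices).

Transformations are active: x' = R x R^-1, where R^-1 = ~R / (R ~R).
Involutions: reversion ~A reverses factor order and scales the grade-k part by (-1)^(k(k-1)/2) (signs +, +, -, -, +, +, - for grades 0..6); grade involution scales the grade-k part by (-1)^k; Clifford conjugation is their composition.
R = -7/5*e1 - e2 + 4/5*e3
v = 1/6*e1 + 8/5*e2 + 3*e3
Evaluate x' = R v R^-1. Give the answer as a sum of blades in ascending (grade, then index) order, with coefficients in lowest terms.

~R = -7/5*e1 - e2 + 4/5*e3, and R ~R = 18/5, so R^-1 = ~R / (18/5).
R v = 17/30 - 311/150*e1 e2 - 13/3*e1 e3 - 107/25*e2 e3
Answer: -82/135*e1 - 517/270*e2 - 371/135*e3


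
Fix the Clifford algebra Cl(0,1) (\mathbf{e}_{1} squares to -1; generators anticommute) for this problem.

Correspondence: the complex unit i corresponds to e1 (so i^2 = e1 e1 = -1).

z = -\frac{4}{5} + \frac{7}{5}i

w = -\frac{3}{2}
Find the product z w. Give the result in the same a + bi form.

In blades: z = -\frac{4}{5} + \frac{7}{5} e_{1}, w = -\frac{3}{2}.
Distribute z over w term by term (generator squares from the signature, products reordered to ascending indices): (-\frac{4}{5})*w = \frac{6}{5}; (\frac{7}{5} e_{1})*w = -\frac{21}{10} e_{1}.
Sum: \frac{6}{5} - \frac{21}{10} e_{1}; translating back through the correspondence:
Answer: \frac{6}{5} - \frac{21}{10}i


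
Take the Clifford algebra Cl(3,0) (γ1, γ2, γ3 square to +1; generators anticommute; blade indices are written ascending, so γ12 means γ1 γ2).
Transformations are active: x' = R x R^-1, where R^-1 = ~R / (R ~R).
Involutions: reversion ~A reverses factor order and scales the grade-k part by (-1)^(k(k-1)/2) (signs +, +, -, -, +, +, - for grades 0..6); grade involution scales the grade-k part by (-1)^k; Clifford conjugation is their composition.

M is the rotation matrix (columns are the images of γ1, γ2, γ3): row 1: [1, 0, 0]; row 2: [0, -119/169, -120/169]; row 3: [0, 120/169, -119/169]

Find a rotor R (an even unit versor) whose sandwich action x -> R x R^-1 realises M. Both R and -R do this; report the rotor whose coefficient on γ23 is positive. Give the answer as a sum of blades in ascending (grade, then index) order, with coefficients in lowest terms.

Method: write R = a + b12*γ12 + b13*γ13 + b23*γ23 with a^2 + b12^2 + b13^2 + b23^2 = 1 (so R^-1 = ~R). Expanding the columns R e_j ~R gives tr M = 4a^2 - 1 and, from the antisymmetric part, M21 - M12 = -4a*b12, M13 - M31 = 4a*b13, M32 - M23 = -4a*b23.
Here tr M = -69/169, so a^2 = (1 + tr M)/4 = 25/169 and a = ±5/13. Taking a = 5/13: M21 - M12 = 0, M13 - M31 = 0, M32 - M23 = 240/169, giving b12 = 0, b13 = 0, b23 = -12/13, i.e. R = 5/13 - 12/13*γ23.
Its γ23 coefficient is negative, so report the other preimage -R.
Answer: -5/13 + 12/13*γ23. Key observation: the double cover Spin(3) -> SO(3) sends R and -R to the same matrix (trace -69/169 here), so the stated sign of the γ23 coefficient is what selects one sheet.


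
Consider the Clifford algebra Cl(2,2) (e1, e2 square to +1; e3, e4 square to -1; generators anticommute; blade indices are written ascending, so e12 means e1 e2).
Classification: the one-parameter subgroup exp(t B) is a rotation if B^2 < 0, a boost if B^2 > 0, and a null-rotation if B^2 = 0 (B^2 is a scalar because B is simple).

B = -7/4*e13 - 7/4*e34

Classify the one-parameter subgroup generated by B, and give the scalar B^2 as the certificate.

B^2 term by term: the squares give (-7/4)^2*(e13)^2 + (-7/4)^2*(e34)^2 = 49/16*(+1) + 49/16*(-1) = 0 (each basis 2-blade squares to minus the product of its generators' squares); cross terms between blades sharing an index anticommute and cancel. So B^2 = 0.
Answer: null-rotation, certificate B^2 = 0. The class reads off the invariant scalar 0 directly.


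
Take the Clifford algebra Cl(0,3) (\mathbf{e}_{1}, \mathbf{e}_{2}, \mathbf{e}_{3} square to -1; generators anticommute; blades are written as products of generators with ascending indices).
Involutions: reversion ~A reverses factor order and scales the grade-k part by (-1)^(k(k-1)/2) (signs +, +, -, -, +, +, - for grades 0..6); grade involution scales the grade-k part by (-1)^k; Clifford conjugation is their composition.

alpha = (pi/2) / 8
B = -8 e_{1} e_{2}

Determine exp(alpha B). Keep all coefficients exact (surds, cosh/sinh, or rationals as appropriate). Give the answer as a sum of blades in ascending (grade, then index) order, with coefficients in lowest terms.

B^2 = (-8)^2*(e_{1} e_{2})^2 = 64*(-1) = -64 (a basis 2-blade squares to minus the product of its generators' squares).
B^2 = -64 — B^2 < 0, so the exponential closes trigonometrically: l = 8, alpha*l = \frac{\pi}{2}, so exp(alpha B) = cos(\frac{\pi}{2}) + (sin(\frac{\pi}{2})/8)*B = 0 + (\frac{1}{8})*B.
Answer: -e_{1} e_{2}


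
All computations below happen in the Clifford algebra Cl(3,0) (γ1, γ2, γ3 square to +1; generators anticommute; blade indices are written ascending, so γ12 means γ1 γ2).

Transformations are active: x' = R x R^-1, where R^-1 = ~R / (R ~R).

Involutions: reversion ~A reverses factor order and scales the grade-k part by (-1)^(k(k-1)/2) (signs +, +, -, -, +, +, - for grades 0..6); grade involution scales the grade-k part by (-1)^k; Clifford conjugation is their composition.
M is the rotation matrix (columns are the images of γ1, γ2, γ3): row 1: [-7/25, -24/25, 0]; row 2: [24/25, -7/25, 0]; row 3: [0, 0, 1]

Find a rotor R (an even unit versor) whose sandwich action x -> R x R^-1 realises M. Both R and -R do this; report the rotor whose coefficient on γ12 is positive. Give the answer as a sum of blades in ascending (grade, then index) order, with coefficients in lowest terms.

Method: write R = a + b12*γ12 + b13*γ13 + b23*γ23 with a^2 + b12^2 + b13^2 + b23^2 = 1 (so R^-1 = ~R). Expanding the columns R e_j ~R gives tr M = 4a^2 - 1 and, from the antisymmetric part, M21 - M12 = -4a*b12, M13 - M31 = 4a*b13, M32 - M23 = -4a*b23.
Here tr M = 11/25, so a^2 = (1 + tr M)/4 = 9/25 and a = ±3/5. Taking a = 3/5: M21 - M12 = 48/25, M13 - M31 = 0, M32 - M23 = 0, giving b12 = -4/5, b13 = 0, b23 = 0, i.e. R = 3/5 - 4/5*γ12.
Its γ12 coefficient is negative, so report the other preimage -R.
Answer: -3/5 + 4/5*γ12. Recall the cover is two-to-one: with M of trace 11/25, both preimages act alike, and the stated γ12 sign chooses the sheet.


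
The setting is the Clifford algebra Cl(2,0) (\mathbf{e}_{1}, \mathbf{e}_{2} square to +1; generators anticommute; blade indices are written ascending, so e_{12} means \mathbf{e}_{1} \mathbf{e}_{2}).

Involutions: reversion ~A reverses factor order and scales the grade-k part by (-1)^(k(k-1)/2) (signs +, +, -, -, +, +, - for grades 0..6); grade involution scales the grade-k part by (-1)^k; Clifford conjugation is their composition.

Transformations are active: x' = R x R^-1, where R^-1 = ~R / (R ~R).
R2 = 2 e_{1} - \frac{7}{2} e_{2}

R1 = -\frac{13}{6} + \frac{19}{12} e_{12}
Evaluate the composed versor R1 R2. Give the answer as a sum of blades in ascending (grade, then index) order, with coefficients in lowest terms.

Distribute over the terms of R1 (each basis-blade product reordered to ascending indices, repeated generators contracted through their squares):
(-\frac{13}{6}) R2 = -\frac{13}{3} e_{1} + \frac{91}{12} e_{2}
(\frac{19}{12} e_{12}) R2 = -\frac{133}{24} e_{1} - \frac{19}{6} e_{2}
Summing the partial products and collecting blades:
Answer: -\frac{79}{8} e_{1} + \frac{53}{12} e_{2}


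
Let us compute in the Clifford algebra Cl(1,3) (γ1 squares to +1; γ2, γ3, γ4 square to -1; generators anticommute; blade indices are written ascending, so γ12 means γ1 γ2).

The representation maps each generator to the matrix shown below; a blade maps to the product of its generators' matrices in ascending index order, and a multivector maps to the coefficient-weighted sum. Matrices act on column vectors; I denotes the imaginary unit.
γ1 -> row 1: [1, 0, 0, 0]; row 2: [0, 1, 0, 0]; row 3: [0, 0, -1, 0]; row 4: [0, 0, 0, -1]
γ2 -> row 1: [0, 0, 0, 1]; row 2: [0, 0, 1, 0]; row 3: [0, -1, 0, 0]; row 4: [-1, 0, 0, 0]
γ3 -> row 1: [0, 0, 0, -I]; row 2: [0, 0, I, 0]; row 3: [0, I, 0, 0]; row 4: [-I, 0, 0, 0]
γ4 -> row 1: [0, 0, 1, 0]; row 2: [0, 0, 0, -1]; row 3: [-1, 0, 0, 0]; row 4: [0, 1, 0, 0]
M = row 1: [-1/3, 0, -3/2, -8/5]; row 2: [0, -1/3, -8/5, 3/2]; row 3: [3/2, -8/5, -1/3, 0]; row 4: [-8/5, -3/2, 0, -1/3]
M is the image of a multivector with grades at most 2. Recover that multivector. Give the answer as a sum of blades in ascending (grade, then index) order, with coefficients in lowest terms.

Method: the blade images are trace-orthogonal — tr(rho(e_A) rho(e_B)^-1) = 4 if A = B and 0 otherwise — and rho(e_A)^-1 = (e_A)^2 * rho(e_A) with (e_A)^2 = +1 or -1, so the coefficient of e_A in the preimage is (e_A)^2 * tr(M rho(e_A))/4.
Nonzero projections over blades of grade <= 2: 1: (1)^2 = +1, tr(M 1) = -4/3, coefficient -1/3; γ4: (γ4)^2 = -1, tr(M rho(γ4)) = 6, coefficient -3/2; γ12: (γ12)^2 = +1, tr(M rho(γ12)) = -32/5, coefficient -8/5. Every other blade of grade <= 2 projects to 0.
Answer: -1/3 - 3/2*γ4 - 8/5*γ12


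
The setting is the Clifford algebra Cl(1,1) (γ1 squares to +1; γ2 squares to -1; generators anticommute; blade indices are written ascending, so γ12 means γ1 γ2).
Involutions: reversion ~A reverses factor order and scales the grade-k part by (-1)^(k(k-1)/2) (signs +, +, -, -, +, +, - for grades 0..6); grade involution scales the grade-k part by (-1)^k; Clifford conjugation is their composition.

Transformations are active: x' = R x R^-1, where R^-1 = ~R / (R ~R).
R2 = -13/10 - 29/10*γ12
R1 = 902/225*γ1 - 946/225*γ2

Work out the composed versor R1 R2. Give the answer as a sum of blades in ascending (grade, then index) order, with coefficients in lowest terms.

Distribute over the terms of R1 (each basis-blade product reordered to ascending indices, repeated generators contracted through their squares):
(902/225*γ1) R2 = -5863/1125*γ1 - 13079/1125*γ2
(-946/225*γ2) R2 = 13717/1125*γ1 + 6149/1125*γ2
Summing the partial products and collecting blades:
Answer: 2618/375*γ1 - 154/25*γ2


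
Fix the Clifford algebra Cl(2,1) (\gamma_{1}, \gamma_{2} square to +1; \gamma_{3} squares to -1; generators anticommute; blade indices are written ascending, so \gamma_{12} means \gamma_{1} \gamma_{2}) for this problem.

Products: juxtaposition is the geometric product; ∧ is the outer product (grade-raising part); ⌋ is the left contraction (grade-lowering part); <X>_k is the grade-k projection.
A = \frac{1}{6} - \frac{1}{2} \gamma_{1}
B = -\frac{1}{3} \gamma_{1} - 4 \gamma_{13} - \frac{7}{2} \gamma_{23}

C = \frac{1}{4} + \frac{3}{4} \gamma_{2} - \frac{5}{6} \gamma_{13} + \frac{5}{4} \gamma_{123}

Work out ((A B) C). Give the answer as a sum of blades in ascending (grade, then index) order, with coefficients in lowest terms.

step 1: \frac{1}{6} - \frac{1}{18} \gamma_{1} + 2 \gamma_{3} - \frac{2}{3} \gamma_{13} - \frac{7}{12} \gamma_{23} + \frac{7}{4} \gamma_{123}
step 2: \frac{401}{144} - \frac{347}{144} \gamma_{1} + \frac{29}{12} \gamma_{2} + \frac{425}{432} \gamma_{3} - \frac{109}{36} \gamma_{12} - \frac{233}{144} \gamma_{13} - \frac{247}{144} \gamma_{23} + \frac{55}{48} \gamma_{123}
Answer: \frac{401}{144} - \frac{347}{144} \gamma_{1} + \frac{29}{12} \gamma_{2} + \frac{425}{432} \gamma_{3} - \frac{109}{36} \gamma_{12} - \frac{233}{144} \gamma_{13} - \frac{247}{144} \gamma_{23} + \frac{55}{48} \gamma_{123}


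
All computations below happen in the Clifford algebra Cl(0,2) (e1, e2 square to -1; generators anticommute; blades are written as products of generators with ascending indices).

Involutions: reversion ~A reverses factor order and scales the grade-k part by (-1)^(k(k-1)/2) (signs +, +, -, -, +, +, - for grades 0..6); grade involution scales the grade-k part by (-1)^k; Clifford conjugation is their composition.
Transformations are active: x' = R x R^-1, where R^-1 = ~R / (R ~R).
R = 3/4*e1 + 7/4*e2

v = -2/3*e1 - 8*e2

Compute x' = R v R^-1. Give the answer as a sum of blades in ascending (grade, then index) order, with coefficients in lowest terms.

~R = 3/4*e1 + 7/4*e2, and R ~R = -29/8, so R^-1 = ~R / (-29/8).
R v = 29/2 - 29/6*e1 e2
Answer: -16/3*e1 - 6*e2


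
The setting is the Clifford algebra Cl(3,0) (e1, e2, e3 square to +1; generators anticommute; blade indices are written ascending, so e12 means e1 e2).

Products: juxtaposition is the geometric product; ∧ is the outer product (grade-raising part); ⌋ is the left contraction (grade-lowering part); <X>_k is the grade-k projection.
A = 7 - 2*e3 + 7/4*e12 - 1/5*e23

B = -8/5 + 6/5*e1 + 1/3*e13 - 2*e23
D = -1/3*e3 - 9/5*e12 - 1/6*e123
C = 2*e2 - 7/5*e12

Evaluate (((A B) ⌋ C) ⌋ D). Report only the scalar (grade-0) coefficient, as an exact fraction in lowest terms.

step 1: -58/5 + 136/15*e1 - 61/10*e2 + 16/5*e3 - 43/15*e12 + 37/30*e13 - 4279/300*e23 - 6/25*e123
step 2: -1216/75 - 427/50*e1 - 2692/75*e2 + 406/25*e12
step 3: 3654/125 - 8076/125*e1 + 3843/250*e2 + 73/9*e3 + 3648/125*e12 - 1346/225*e13 + 427/300*e23 + 608/225*e123
Answer: 3654/125


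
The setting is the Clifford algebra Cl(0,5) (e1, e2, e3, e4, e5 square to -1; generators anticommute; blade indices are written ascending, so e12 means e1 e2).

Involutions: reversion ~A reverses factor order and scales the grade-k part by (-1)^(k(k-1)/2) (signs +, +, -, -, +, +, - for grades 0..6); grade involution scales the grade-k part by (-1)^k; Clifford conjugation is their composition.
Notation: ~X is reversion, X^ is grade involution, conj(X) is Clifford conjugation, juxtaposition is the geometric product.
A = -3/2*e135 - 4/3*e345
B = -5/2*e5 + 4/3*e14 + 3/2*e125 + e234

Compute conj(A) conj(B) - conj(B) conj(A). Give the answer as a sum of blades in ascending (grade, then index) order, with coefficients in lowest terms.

first term: 15/4*e13 - 9/4*e23 - 4/3*e25 + 10/3*e34 - 16/9*e135 + 2*e345 + 2*e1234 + 3/2*e1245
second term: 15/4*e13 + 9/4*e23 + 4/3*e25 + 10/3*e34 + 16/9*e135 - 2*e345 + 2*e1234 + 3/2*e1245
Answer: -9/2*e23 - 8/3*e25 - 32/9*e135 + 4*e345


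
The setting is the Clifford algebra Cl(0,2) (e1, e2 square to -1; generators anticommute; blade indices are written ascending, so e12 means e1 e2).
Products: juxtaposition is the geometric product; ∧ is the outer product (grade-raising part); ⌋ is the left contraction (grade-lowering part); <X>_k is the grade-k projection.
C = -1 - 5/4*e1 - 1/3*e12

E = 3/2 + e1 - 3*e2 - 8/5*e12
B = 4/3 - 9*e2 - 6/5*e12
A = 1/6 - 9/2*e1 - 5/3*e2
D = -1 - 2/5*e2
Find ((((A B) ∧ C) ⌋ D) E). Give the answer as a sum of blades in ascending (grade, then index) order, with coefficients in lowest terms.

step 1: -133/9 - 4*e1 - 821/90*e2 + 403/10*e12
step 2: 133/9 + 809/36*e1 + 821/90*e2 - 50519/1080*e12
step 3: -2504/225 - 266/45*e2
step 4: -2582/75 - 376/225*e1 + 613/25*e2 + 8894/375*e12
Answer: -2582/75 - 376/225*e1 + 613/25*e2 + 8894/375*e12


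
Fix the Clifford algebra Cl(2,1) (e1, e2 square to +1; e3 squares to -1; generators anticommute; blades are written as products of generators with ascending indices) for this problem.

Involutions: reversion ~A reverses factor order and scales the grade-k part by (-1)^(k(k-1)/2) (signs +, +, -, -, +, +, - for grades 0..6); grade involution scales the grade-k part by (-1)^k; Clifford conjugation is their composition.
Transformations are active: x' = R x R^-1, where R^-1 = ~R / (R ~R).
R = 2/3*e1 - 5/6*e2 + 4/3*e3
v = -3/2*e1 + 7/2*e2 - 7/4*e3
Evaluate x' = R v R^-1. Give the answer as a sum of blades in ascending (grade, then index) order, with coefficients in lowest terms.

~R = 2/3*e1 - 5/6*e2 + 4/3*e3, and R ~R = -23/36, so R^-1 = ~R / (-23/36).
R v = -19/12 + 13/12*e1 e2 + 5/6*e1 e3 - 77/24*e2 e3
Answer: 221/46*e1 - 351/46*e2 + 769/92*e3


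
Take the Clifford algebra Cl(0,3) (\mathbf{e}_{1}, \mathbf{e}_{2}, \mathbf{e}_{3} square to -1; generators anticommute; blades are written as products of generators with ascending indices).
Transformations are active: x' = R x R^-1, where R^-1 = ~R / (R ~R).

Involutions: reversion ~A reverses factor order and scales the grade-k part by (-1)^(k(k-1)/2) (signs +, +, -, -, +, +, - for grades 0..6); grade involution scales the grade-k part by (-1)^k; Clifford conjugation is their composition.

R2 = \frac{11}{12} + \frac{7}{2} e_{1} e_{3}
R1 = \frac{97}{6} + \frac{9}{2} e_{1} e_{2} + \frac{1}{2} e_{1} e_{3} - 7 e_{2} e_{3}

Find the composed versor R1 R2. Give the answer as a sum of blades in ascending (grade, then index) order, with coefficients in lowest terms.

Distribute over the terms of R2 (each basis-blade product reordered to ascending indices, repeated generators contracted through their squares):
R1 (\frac{11}{12}) = \frac{1067}{72} + \frac{33}{8} e_{1} e_{2} + \frac{11}{24} e_{1} e_{3} - \frac{77}{12} e_{2} e_{3}
R1 (\frac{7}{2} e_{1} e_{3}) = -\frac{7}{4} + \frac{49}{2} e_{1} e_{2} + \frac{679}{12} e_{1} e_{3} + \frac{63}{4} e_{2} e_{3}
Summing the partial products and collecting blades:
Answer: \frac{941}{72} + \frac{229}{8} e_{1} e_{2} + \frac{1369}{24} e_{1} e_{3} + \frac{28}{3} e_{2} e_{3}


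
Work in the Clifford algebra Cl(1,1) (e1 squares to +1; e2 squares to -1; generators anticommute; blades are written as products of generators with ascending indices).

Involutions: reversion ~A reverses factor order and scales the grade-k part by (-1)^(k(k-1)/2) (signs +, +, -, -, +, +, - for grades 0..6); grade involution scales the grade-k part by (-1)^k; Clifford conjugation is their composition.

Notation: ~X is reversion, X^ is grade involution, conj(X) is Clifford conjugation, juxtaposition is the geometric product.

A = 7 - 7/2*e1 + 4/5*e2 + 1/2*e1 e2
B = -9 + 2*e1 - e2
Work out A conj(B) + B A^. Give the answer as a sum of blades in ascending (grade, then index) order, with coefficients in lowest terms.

first term: -284/5 + 17*e1 + 4/5*e2 - 32/5*e1 e2
second term: -284/5 - 18*e1 + 6/5*e2 - 13/5*e1 e2
Answer: -568/5 - e1 + 2*e2 - 9*e1 e2


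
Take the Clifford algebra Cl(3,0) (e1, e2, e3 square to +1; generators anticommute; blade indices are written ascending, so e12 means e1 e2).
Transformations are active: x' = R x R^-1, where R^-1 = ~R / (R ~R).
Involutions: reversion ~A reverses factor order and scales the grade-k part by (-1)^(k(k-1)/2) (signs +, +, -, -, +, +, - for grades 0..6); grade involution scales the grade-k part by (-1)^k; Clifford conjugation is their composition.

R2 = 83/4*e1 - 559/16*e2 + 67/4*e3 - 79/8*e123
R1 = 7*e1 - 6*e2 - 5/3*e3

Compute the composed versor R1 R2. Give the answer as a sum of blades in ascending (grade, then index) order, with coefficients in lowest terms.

Distribute over the terms of R1 (each basis-blade product reordered to ascending indices, repeated generators contracted through their squares):
(7*e1) R2 = 581/4 - 3913/16*e12 + 469/4*e13 - 553/8*e23
(-6*e2) R2 = 1677/8 + 249/2*e12 - 237/4*e13 - 201/2*e23
(-5/3*e3) R2 = -335/12 + 395/24*e12 + 415/12*e13 - 2795/48*e23
Summing the partial products and collecting blades:
Answer: 7847/24 - 4973/48*e12 + 1111/12*e13 - 10937/48*e23


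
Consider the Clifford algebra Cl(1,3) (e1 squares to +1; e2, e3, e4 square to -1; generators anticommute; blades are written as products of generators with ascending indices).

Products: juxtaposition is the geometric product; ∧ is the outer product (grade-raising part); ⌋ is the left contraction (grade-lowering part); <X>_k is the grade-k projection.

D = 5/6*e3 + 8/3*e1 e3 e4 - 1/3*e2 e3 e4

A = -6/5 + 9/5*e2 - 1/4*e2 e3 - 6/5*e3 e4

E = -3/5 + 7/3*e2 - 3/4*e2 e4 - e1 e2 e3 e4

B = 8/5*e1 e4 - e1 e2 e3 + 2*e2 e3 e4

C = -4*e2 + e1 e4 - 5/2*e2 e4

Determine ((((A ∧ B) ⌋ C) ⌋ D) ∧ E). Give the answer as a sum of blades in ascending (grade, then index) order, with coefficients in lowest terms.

step 1: -48/25*e1 e4 + 6/5*e1 e2 e3 - 72/25*e1 e2 e4 - 12/5*e2 e3 e4 - 2/5*e1 e2 e3 e4
step 2: -48/25
step 3: -8/5*e3 - 128/25*e1 e3 e4 + 16/25*e2 e3 e4
step 4: 24/25*e3 + 56/15*e2 e3 + 384/125*e1 e3 e4 - 198/125*e2 e3 e4 - 896/75*e1 e2 e3 e4
Answer: 24/25*e3 + 56/15*e2 e3 + 384/125*e1 e3 e4 - 198/125*e2 e3 e4 - 896/75*e1 e2 e3 e4


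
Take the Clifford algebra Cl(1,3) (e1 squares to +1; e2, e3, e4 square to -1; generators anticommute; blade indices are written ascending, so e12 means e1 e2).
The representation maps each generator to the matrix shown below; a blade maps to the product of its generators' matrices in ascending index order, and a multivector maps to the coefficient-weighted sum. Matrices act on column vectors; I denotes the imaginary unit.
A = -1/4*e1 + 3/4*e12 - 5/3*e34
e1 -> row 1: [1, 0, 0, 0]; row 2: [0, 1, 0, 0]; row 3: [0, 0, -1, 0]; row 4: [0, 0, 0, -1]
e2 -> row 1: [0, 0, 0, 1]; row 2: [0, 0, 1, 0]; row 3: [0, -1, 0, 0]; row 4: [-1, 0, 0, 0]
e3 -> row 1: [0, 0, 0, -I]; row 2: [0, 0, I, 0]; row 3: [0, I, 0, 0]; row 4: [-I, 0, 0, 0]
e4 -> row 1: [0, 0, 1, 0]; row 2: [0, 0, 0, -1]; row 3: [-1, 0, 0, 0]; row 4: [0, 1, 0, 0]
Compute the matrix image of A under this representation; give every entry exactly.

Bivector images (products of the table entries): rho(e12) = rho(e1)rho(e2) = row 1: [0, 0, 0, 1]; row 2: [0, 0, 1, 0]; row 3: [0, 1, 0, 0]; row 4: [1, 0, 0, 0]; rho(e34) = rho(e3)rho(e4) = row 1: [0, -I, 0, 0]; row 2: [-I, 0, 0, 0]; row 3: [0, 0, 0, -I]; row 4: [0, 0, -I, 0].
M = (-1/4)*rho(e1) + (3/4)*rho(e12) + (-5/3)*rho(e34), summed entrywise:
Answer: row 1: [-1/4, 5*I/3, 0, 3/4]; row 2: [5*I/3, -1/4, 3/4, 0]; row 3: [0, 3/4, 1/4, 5*I/3]; row 4: [3/4, 0, 5*I/3, 1/4]


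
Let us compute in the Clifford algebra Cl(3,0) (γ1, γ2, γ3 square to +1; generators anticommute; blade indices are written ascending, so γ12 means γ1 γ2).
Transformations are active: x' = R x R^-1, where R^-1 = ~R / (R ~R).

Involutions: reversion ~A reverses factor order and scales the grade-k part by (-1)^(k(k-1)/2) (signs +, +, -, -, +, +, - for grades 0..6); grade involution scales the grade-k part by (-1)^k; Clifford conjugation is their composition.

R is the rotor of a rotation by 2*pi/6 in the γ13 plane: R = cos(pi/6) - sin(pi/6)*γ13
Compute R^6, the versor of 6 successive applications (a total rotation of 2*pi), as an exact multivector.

The rotor phase is half the rotation angle and phases add under composition, so 6 steps in the γ13 plane accumulate phase 6*(pi/6) = pi: R^6 = cos(pi) - sin(pi)*γ13.
cos(pi) = -1 and sin(pi) = 0, so R^6 = -1. The total rotation 2*pi is 1 full turn, so every vector returns to itself, yet the rotor is -1, on the OTHER sheet of the double cover (an odd number of 2*pi turns).
Answer: -1


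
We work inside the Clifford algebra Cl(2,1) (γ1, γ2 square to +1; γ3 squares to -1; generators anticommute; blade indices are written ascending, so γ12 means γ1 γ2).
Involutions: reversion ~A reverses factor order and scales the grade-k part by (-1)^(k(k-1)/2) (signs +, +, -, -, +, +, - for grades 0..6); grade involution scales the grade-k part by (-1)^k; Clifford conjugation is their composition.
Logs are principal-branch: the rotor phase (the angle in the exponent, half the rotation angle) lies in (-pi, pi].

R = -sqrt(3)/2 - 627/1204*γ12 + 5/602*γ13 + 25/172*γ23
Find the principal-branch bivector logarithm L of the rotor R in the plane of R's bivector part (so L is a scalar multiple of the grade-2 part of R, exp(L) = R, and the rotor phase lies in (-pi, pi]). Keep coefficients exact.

The scalar part of R is -sqrt(3)/2, which pins the rotor phase on the principal branch; dividing the bivector part by the sine of that phase recovers the unit plane, and L is the phase times that plane.
Concretely: cos(phase) = -sqrt(3)/2 gives phase = ±5*pi/6, and since phase/sin(phase) is even the sign is immaterial: L = (phase/sin(phase)) * <R>_2 = (5*pi/3) * <R>_2.
Answer: -1045*pi/1204*γ12 + 25*pi/1806*γ13 + 125*pi/516*γ23


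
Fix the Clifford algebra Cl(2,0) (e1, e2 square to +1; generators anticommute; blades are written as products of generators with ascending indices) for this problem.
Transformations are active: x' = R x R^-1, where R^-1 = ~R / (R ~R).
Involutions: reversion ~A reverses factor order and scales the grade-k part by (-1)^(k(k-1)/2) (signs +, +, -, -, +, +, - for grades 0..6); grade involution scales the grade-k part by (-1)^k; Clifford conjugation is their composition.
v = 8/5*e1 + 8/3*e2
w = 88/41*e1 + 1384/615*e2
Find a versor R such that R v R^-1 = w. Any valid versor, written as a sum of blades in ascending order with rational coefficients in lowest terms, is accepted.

Sketch: the shared square 2176/225 makes R = v + w = 768/205*e1 + 1008/205*e2 the natural versor; its sandwich fixes that direction, negates (v - w)/2, and sends v to w.
Answer: 768/205*e1 + 1008/205*e2


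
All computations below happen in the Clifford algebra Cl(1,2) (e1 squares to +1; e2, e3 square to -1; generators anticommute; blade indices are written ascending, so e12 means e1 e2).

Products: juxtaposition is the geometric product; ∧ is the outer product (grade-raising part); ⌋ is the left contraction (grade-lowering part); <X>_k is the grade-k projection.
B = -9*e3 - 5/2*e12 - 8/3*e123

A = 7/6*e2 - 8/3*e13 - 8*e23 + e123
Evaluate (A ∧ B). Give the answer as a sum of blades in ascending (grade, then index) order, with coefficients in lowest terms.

step 1: -21/2*e23
Answer: -21/2*e23


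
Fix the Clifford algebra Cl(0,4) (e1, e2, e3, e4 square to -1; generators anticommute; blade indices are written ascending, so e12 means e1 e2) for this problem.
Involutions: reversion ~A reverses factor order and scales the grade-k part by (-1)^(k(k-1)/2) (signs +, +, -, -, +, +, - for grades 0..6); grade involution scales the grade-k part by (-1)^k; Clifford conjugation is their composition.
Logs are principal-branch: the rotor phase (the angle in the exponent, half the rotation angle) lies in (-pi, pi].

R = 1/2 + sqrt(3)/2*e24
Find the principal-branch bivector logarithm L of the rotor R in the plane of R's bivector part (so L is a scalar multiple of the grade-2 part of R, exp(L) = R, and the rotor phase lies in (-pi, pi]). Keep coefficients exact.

The scalar part of R is 1/2, which pins the rotor phase on the principal branch; dividing the bivector part by the sine of that phase recovers the unit plane, and L is the phase times that plane.
Concretely: cos(phase) = 1/2 gives phase = ±pi/3, and since phase/sin(phase) is even the sign is immaterial: L = (phase/sin(phase)) * <R>_2 = (2*sqrt(3)*pi/9) * <R>_2.
Answer: pi/3*e24


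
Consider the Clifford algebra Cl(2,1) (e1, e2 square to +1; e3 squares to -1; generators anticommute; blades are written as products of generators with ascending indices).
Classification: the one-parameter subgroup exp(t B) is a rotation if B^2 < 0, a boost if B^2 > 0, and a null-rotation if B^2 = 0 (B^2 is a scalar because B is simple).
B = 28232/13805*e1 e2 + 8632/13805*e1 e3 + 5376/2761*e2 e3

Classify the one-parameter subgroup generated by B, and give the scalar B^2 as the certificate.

B^2 term by term: the squares give (28232/13805)^2*(e1 e2)^2 + (8632/13805)^2*(e1 e3)^2 + (5376/2761)^2*(e2 e3)^2 = 797045824/190578025*(-1) + 74511424/190578025*(+1) + 28901376/7623121*(+1) = 0 (each basis 2-blade squares to minus the product of its generators' squares); cross terms between blades sharing an index anticommute and cancel. So B^2 = 0.
Answer: null-rotation, certificate B^2 = 0. The scalar 0 is the complete invariant here: its sign names the subgroup type.


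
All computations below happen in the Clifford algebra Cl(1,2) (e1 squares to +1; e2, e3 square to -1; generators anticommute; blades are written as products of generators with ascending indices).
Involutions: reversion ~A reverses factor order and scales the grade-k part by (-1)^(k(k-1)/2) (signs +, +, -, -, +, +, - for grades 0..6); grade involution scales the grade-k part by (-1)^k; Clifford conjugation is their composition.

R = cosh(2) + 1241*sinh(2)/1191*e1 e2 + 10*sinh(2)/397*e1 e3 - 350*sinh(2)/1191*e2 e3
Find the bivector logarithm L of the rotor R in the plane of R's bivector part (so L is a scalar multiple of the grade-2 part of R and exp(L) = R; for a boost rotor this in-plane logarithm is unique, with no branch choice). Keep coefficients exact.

The scalar part of R is cosh(2), giving the rapidity magnitude (cosh is even); the bivector part supplies orientation, its quotient by sinh of the rapidity is the plane, and L = rapidity * plane — unique in that plane, since flipping both signs leaves L unchanged.
Concretely: cosh(rapidity) = cosh(2) gives rapidity = ±2, and since rapidity/sinh(rapidity) is even the sign is immaterial: L = (rapidity/sinh(rapidity)) * <R>_2 = (2/sinh(2)) * <R>_2.
Answer: 2482/1191*e1 e2 + 20/397*e1 e3 - 700/1191*e2 e3


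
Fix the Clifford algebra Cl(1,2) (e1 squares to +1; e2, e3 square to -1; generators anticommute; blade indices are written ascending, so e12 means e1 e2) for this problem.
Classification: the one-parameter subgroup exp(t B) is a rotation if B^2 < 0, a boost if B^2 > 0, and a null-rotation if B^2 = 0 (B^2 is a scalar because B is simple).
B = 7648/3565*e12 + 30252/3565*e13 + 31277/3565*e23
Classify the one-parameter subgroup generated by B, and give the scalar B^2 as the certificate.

B^2 term by term: the squares give (7648/3565)^2*(e12)^2 + (30252/3565)^2*(e13)^2 + (31277/3565)^2*(e23)^2 = 58491904/12709225*(+1) + 915183504/12709225*(+1) + 978250729/12709225*(-1) = -9/25 (each basis 2-blade squares to minus the product of its generators' squares); cross terms between blades sharing an index anticommute and cancel. So B^2 = -9/25.
Answer: rotation, certificate B^2 = -9/25. The class reads off the invariant scalar -9/25 directly.


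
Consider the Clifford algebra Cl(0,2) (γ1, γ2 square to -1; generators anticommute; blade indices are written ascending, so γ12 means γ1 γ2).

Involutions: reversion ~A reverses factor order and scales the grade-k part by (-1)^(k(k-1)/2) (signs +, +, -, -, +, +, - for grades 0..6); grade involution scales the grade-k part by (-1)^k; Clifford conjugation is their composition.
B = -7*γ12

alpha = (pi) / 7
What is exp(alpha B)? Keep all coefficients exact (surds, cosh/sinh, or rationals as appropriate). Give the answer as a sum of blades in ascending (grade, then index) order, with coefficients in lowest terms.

B^2 = (-7)^2*(γ12)^2 = 49*(-1) = -49 (a basis 2-blade squares to minus the product of its generators' squares).
B^2 = -49 — the series telescopes trigonometrically here: l = 7, alpha*l = pi, so exp(alpha B) = cos(pi) + (sin(pi)/7)*B = -1 + (0)*B.
Answer: -1


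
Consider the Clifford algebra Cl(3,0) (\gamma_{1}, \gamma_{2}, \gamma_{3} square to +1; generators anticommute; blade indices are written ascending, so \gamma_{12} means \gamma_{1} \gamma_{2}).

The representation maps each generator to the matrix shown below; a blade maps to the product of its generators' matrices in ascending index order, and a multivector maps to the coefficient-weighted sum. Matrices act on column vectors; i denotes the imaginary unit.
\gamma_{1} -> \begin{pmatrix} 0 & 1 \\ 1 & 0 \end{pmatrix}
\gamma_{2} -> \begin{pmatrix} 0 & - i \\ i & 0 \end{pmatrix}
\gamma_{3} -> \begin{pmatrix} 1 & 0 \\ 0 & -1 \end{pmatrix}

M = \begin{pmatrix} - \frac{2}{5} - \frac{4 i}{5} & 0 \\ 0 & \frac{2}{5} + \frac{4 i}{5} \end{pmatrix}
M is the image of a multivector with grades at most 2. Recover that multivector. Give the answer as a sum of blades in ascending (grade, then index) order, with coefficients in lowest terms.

Method: 1, rho(\gamma_{1}), rho(\gamma_{2}), rho(\gamma_{3}) form a trace-orthogonal basis of the 2x2 complex matrices (tr(X Y) = 2 if X = Y, else 0), so M = m0*1 + m1*rho(\gamma_{1}) + m2*rho(\gamma_{2}) + m3*rho(\gamma_{3}) with m0 = tr(M)/2 = 0, m1 = tr(M rho(\gamma_{1}))/2 = 0, m2 = tr(M rho(\gamma_{2}))/2 = 0, m3 = tr(M rho(\gamma_{3}))/2 = - \frac{2}{5} - \frac{4 i}{5}.
Multiplying table entries, the bivector images are rho(\gamma_{12}) = i*rho(\gamma_{3}), rho(\gamma_{13}) = -i*rho(\gamma_{2}), rho(\gamma_{23}) = i*rho(\gamma_{1}); with real blade coefficients the real parts of m0..m3 are the coefficients of 1, \gamma_{1}, \gamma_{2}, \gamma_{3} and the imaginary parts give the bivectors (\gamma_{23}: Im m1, \gamma_{13}: -Im m2, \gamma_{12}: Im m3).
Answer: -\frac{2}{5} \gamma_{3} - \frac{4}{5} \gamma_{12}


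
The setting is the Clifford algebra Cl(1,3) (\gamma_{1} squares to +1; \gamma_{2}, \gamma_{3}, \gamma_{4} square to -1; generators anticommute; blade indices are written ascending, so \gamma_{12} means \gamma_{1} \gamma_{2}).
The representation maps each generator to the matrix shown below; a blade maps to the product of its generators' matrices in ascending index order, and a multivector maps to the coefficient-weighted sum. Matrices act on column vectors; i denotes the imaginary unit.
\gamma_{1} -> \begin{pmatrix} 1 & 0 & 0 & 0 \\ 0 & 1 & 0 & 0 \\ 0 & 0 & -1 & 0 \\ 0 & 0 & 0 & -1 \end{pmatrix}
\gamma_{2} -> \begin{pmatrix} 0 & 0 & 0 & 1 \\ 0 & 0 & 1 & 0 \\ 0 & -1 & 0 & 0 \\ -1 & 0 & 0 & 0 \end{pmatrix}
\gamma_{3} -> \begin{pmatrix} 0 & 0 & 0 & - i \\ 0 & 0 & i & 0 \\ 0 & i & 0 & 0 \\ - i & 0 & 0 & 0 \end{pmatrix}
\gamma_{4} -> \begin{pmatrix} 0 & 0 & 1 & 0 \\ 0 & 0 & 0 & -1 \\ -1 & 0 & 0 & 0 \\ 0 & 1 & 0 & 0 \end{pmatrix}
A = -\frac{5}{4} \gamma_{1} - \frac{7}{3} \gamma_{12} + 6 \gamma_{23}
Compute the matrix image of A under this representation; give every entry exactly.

Bivector images (products of the table entries): rho(\gamma_{12}) = rho(\gamma_{1})rho(\gamma_{2}) = \begin{pmatrix} 0 & 0 & 0 & 1 \\ 0 & 0 & 1 & 0 \\ 0 & 1 & 0 & 0 \\ 1 & 0 & 0 & 0 \end{pmatrix}; rho(\gamma_{23}) = rho(\gamma_{2})rho(\gamma_{3}) = \begin{pmatrix} - i & 0 & 0 & 0 \\ 0 & i & 0 & 0 \\ 0 & 0 & - i & 0 \\ 0 & 0 & 0 & i \end{pmatrix}.
M = (-\frac{5}{4})*rho(\gamma_{1}) + (-\frac{7}{3})*rho(\gamma_{12}) + (6)*rho(\gamma_{23}), summed entrywise:
Answer: \begin{pmatrix} - \frac{5}{4} - 6 i & 0 & 0 & - \frac{7}{3} \\ 0 & - \frac{5}{4} + 6 i & - \frac{7}{3} & 0 \\ 0 & - \frac{7}{3} & \frac{5}{4} - 6 i & 0 \\ - \frac{7}{3} & 0 & 0 & \frac{5}{4} + 6 i \end{pmatrix}


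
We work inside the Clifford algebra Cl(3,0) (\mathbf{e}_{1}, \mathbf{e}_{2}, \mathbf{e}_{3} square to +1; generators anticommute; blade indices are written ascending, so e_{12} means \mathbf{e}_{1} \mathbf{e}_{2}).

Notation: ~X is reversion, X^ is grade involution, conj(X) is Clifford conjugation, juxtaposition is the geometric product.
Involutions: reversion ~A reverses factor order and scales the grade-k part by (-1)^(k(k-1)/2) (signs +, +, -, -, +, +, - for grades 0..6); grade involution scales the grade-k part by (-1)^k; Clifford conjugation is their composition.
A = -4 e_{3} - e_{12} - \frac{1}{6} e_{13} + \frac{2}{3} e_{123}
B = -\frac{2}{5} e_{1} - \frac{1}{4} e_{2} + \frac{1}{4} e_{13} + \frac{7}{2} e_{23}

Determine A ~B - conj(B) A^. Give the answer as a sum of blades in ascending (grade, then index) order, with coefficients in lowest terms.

first term: -\frac{1}{24} + \frac{19}{12} e_{1} - \frac{437}{30} e_{2} - \frac{1}{15} e_{3} - \frac{7}{12} e_{12} + \frac{31}{15} e_{13} - \frac{91}{60} e_{23} - \frac{1}{24} e_{123}
second term: -\frac{1}{24} - \frac{37}{12} e_{1} - \frac{427}{30} e_{2} - \frac{1}{15} e_{3} + \frac{7}{12} e_{12} - \frac{26}{15} e_{13} + \frac{59}{60} e_{23} + \frac{1}{24} e_{123}
Answer: \frac{14}{3} e_{1} - \frac{1}{3} e_{2} - \frac{7}{6} e_{12} + \frac{19}{5} e_{13} - \frac{5}{2} e_{23} - \frac{1}{12} e_{123}


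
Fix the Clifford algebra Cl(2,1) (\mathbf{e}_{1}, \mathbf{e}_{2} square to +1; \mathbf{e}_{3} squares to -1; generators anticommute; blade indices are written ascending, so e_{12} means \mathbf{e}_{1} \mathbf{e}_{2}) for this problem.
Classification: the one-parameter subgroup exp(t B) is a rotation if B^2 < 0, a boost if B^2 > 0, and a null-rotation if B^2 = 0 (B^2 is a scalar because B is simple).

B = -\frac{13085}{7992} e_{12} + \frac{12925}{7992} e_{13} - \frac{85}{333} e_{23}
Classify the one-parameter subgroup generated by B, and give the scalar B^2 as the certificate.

B^2 term by term: the squares give (-\frac{13085}{7992})^2*(e_{12})^2 + (\frac{12925}{7992})^2*(e_{13})^2 + (-\frac{85}{333})^2*(e_{23})^2 = \frac{171217225}{63872064}*(-1) + \frac{167055625}{63872064}*(+1) + \frac{7225}{110889}*(+1) = 0 (each basis 2-blade squares to minus the product of its generators' squares); cross terms between blades sharing an index anticommute and cancel. So B^2 = 0.
Answer: null-rotation, certificate B^2 = 0. Note: conjugating B changes its blade decomposition but never the scalar B^2 = 0, whose sign settles the classification.


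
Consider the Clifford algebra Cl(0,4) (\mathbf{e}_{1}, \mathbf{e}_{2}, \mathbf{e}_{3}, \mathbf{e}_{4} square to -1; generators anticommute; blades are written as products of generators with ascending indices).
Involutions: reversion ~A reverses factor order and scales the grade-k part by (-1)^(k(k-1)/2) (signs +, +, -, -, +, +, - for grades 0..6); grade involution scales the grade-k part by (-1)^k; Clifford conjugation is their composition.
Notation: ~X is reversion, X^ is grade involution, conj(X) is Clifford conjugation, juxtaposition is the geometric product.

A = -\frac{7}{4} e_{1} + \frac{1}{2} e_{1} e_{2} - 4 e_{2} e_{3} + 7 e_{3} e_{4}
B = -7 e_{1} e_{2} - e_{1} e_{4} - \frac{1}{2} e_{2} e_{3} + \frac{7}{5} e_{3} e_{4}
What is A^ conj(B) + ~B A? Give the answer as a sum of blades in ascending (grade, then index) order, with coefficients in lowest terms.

first term: \frac{83}{10} - \frac{49}{4} e_{2} - \frac{7}{4} e_{4} - \frac{141}{4} e_{1} e_{3} - \frac{8}{5} e_{2} e_{4} + \frac{7}{8} e_{1} e_{2} e_{3} - \frac{49}{20} e_{1} e_{3} e_{4} + \frac{443}{10} e_{1} e_{2} e_{3} e_{4}
second term: \frac{83}{10} - \frac{49}{4} e_{2} - \frac{7}{4} e_{4} + \frac{141}{4} e_{1} e_{3} + \frac{8}{5} e_{2} e_{4} - \frac{7}{8} e_{1} e_{2} e_{3} + \frac{49}{20} e_{1} e_{3} e_{4} + \frac{443}{10} e_{1} e_{2} e_{3} e_{4}
Answer: \frac{83}{5} - \frac{49}{2} e_{2} - \frac{7}{2} e_{4} + \frac{443}{5} e_{1} e_{2} e_{3} e_{4}


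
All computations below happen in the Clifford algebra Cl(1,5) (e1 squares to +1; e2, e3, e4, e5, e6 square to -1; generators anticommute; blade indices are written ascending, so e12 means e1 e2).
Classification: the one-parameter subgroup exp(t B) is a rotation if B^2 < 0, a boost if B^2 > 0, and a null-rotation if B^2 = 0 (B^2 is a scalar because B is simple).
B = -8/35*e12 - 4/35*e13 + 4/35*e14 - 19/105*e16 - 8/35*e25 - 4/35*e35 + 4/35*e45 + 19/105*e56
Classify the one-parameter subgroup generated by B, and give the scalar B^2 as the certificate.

B^2 term by term: the squares give (-8/35)^2*(e12)^2 + (-4/35)^2*(e13)^2 + (4/35)^2*(e14)^2 + (-19/105)^2*(e16)^2 + (-8/35)^2*(e25)^2 + (-4/35)^2*(e35)^2 + (4/35)^2*(e45)^2 + (19/105)^2*(e56)^2 = 64/1225*(+1) + 16/1225*(+1) + 16/1225*(+1) + 361/11025*(+1) + 64/1225*(-1) + 16/1225*(-1) + 16/1225*(-1) + 361/11025*(-1) = 0 (each basis 2-blade squares to minus the product of its generators' squares); cross terms between blades sharing an index anticommute and cancel; the commuting (index-disjoint) pairs give grade-4 terms 2*c*c'*(blade product), which cancel blade by blade — e1235: 64/1225 - 64/1225 = 0; e1245: -64/1225 + 64/1225 = 0; e1256: -304/3675 + 304/3675 = 0; e1345: -32/1225 + 32/1225 = 0; e1356: -152/3675 + 152/3675 = 0; e1456: 152/3675 - 152/3675 = 0 — confirming B is simple. So B^2 = 0.
Answer: null-rotation, certificate B^2 = 0. Certificate logic: 0 is a conjugation-invariant scalar, so its sign fixes rotation versus boost versus null-rotation outright.
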